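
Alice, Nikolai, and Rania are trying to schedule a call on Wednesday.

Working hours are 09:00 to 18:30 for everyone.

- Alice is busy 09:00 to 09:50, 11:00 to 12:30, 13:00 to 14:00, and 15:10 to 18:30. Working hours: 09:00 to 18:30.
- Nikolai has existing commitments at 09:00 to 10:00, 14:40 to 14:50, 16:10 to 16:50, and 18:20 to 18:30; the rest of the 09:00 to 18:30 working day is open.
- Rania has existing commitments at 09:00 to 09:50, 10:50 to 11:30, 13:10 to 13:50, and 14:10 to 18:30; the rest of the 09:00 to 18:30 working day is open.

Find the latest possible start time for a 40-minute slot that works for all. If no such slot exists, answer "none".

Alice free within 09:00–18:30: 09:50–11:00, 12:30–13:00, 14:00–15:10.
Nikolai free within 09:00–18:30: 10:00–14:40, 14:50–16:10, 16:50–18:20.
Rania free within 09:00–18:30: 09:50–10:50, 11:30–13:10, 13:50–14:10.
Alice ∩ Nikolai: 10:00–11:00, 12:30–13:00, 14:00–14:40, 14:50–15:10.
Alice ∩ Nikolai ∩ Rania: 10:00–10:50, 12:30–13:00, 14:00–14:10.
Windows ≥ 40 min: 10:00–10:50.
Latest start in the last window 10:00–10:50 is 10:50 − 40 min = 10:10.

10:10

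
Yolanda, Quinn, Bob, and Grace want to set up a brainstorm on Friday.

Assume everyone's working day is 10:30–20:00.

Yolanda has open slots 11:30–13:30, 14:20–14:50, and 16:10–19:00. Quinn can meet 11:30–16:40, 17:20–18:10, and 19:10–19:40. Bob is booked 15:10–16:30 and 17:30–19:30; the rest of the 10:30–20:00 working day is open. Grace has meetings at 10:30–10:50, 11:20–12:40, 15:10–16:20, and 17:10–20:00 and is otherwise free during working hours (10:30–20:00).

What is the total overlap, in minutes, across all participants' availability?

Bob free within 10:30–20:00: 10:30–15:10, 16:30–17:30, 19:30–20:00.
Grace free within 10:30–20:00: 10:50–11:20, 12:40–15:10, 16:20–17:10.
Yolanda ∩ Quinn: 11:30–13:30, 14:20–14:50, 16:10–16:40, 17:20–18:10.
Yolanda ∩ Quinn ∩ Bob: 11:30–13:30, 14:20–14:50, 16:30–16:40, 17:20–17:30.
Yolanda ∩ Quinn ∩ Bob ∩ Grace: 12:40–13:30, 14:20–14:50, 16:30–16:40.
Total common minutes: 50 + 30 + 10 = 90.

90 minutes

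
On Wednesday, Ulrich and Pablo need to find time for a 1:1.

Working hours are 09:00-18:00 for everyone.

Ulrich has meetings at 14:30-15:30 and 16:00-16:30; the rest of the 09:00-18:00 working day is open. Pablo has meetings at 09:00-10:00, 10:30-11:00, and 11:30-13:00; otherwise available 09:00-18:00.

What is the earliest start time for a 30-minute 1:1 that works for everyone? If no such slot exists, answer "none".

Ulrich free within 09:00–18:00: 09:00–14:30, 15:30–16:00, 16:30–18:00.
Pablo free within 09:00–18:00: 10:00–10:30, 11:00–11:30, 13:00–18:00.
Ulrich ∩ Pablo: 10:00–10:30, 11:00–11:30, 13:00–14:30, 15:30–16:00, 16:30–18:00.
Windows ≥ 30 min: 10:00–10:30, 11:00–11:30, 13:00–14:30, 15:30–16:00, 16:30–18:00.
Earliest such window starts at 10:00.

10:00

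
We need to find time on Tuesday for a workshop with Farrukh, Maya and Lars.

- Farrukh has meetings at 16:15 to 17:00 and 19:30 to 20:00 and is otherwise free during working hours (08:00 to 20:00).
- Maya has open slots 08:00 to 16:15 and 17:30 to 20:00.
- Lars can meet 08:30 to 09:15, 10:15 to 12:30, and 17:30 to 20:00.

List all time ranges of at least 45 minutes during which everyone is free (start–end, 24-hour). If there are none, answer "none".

08:30–09:15, 10:15–12:30, 17:30–19:30

Farrukh free within 08:00–20:00: 08:00–16:15, 17:00–19:30.
Farrukh ∩ Maya: 08:00–16:15, 17:30–19:30.
Farrukh ∩ Maya ∩ Lars: 08:30–09:15, 10:15–12:30, 17:30–19:30.
Windows ≥ 45 min: 08:30–09:15, 10:15–12:30, 17:30–19:30.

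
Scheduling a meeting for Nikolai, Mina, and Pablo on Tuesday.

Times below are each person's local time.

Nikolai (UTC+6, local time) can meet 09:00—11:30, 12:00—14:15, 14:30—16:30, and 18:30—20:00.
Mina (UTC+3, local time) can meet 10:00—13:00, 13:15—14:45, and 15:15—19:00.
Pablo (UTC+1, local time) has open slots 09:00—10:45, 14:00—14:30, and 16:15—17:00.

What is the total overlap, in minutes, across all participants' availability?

Nikolai → UTC: 03:00–05:30, 06:00–08:15, 08:30–10:30, 12:30–14:00.
Mina → UTC: 07:00–10:00, 10:15–11:45, 12:15–16:00.
Pablo → UTC: 08:00–09:45, 13:00–13:30, 15:15–16:00.
Nikolai ∩ Mina: 07:00–08:15, 08:30–10:00, 10:15–10:30, 12:30–14:00.
Nikolai ∩ Mina ∩ Pablo: 08:00–08:15, 08:30–09:45, 13:00–13:30.
Total common minutes: 15 + 75 + 30 = 120.

120 minutes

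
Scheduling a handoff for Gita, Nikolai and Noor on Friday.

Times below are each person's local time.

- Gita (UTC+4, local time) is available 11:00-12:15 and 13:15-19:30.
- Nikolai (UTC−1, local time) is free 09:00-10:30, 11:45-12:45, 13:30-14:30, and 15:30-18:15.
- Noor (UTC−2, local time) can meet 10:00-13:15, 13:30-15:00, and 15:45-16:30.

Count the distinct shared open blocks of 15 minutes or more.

Gita → UTC: 07:00–08:15, 09:15–15:30.
Nikolai → UTC: 10:00–11:30, 12:45–13:45, 14:30–15:30, 16:30–19:15.
Noor → UTC: 12:00–15:15, 15:30–17:00, 17:45–18:30.
Gita ∩ Nikolai: 10:00–11:30, 12:45–13:45, 14:30–15:30.
Gita ∩ Nikolai ∩ Noor: 12:45–13:45, 14:30–15:15.
Windows ≥ 15 min: 12:45–13:45, 14:30–15:15.
That's 2 windows.

2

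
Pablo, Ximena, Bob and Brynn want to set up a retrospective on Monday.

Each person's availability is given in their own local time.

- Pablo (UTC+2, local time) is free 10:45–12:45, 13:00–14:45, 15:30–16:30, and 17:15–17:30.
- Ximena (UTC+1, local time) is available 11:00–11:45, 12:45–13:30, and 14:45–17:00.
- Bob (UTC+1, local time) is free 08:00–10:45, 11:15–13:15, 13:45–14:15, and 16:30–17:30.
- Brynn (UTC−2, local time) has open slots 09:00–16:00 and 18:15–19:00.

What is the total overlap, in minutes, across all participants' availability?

30 minutes

Pablo → UTC: 08:45–10:45, 11:00–12:45, 13:30–14:30, 15:15–15:30.
Ximena → UTC: 10:00–10:45, 11:45–12:30, 13:45–16:00.
Bob → UTC: 07:00–09:45, 10:15–12:15, 12:45–13:15, 15:30–16:30.
Brynn → UTC: 11:00–18:00, 20:15–21:00.
Pablo ∩ Ximena: 10:00–10:45, 11:45–12:30, 13:45–14:30, 15:15–15:30.
Pablo ∩ Ximena ∩ Bob: 10:15–10:45, 11:45–12:15.
Pablo ∩ Ximena ∩ Bob ∩ Brynn: 11:45–12:15.
Total common minutes: 30.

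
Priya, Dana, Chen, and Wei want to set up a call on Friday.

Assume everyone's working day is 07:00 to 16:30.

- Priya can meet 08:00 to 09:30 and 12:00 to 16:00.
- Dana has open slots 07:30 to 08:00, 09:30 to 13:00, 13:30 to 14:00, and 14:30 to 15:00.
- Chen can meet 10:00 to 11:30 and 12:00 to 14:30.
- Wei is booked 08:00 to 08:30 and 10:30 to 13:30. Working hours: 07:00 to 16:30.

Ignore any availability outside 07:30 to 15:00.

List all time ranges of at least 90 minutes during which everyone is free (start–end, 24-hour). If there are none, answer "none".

Wei free within 07:00–16:30: 07:00–08:00, 08:30–10:30, 13:30–16:30.
Priya ∩ Dana: 12:00–13:00, 13:30–14:00, 14:30–15:00.
Priya ∩ Dana ∩ Chen: 12:00–13:00, 13:30–14:00.
Priya ∩ Dana ∩ Chen ∩ Wei: 13:30–14:00.
Restricted to 07:30–15:00: 13:30–14:00.
Windows ≥ 90 min: (none).

none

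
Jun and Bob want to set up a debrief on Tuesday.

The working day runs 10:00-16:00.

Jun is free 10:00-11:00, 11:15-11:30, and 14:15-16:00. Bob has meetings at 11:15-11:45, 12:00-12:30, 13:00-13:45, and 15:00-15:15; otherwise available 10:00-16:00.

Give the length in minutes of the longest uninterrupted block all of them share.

60 minutes

Bob free within 10:00–16:00: 10:00–11:15, 11:45–12:00, 12:30–13:00, 13:45–15:00, 15:15–16:00.
Jun ∩ Bob: 10:00–11:00, 14:15–15:00, 15:15–16:00.
Common window lengths: 60, 45, 45 min; longest is 60.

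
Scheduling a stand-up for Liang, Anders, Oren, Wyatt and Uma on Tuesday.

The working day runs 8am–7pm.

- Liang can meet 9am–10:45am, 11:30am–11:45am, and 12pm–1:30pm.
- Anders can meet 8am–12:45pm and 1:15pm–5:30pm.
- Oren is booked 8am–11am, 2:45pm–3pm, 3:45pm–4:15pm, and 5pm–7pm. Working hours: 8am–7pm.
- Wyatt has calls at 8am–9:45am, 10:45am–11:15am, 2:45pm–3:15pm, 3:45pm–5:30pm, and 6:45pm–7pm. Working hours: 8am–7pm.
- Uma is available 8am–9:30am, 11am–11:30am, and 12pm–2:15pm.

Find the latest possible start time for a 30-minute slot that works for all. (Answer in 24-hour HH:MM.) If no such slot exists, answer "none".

12:15

Oren free within 08:00–19:00: 11:00–14:45, 15:00–15:45, 16:15–17:00.
Wyatt free within 08:00–19:00: 09:45–10:45, 11:15–14:45, 15:15–15:45, 17:30–18:45.
Liang ∩ Anders: 09:00–10:45, 11:30–11:45, 12:00–12:45, 13:15–13:30.
Liang ∩ Anders ∩ Oren: 11:30–11:45, 12:00–12:45, 13:15–13:30.
Liang ∩ Anders ∩ Oren ∩ Wyatt: 11:30–11:45, 12:00–12:45, 13:15–13:30.
Liang ∩ Anders ∩ Oren ∩ Wyatt ∩ Uma: 12:00–12:45, 13:15–13:30.
Windows ≥ 30 min: 12:00–12:45.
Latest start in the last window 12:00–12:45 is 12:45 − 30 min = 12:15.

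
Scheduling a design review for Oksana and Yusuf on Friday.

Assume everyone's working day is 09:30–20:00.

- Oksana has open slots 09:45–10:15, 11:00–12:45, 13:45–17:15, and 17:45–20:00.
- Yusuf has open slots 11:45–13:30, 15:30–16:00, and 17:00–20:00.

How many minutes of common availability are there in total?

240 minutes

Oksana ∩ Yusuf: 11:45–12:45, 15:30–16:00, 17:00–17:15, 17:45–20:00.
Total common minutes: 60 + 30 + 15 + 135 = 240.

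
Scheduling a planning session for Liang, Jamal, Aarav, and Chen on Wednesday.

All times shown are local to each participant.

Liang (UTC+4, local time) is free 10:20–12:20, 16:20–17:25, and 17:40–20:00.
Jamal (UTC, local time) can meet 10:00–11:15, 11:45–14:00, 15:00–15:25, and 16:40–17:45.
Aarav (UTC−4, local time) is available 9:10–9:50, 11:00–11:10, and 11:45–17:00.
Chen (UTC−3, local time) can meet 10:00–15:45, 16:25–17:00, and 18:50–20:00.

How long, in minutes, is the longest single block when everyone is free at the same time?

15 minutes

Liang → UTC: 06:20–08:20, 12:20–13:25, 13:40–16:00.
Jamal → UTC: 10:00–11:15, 11:45–14:00, 15:00–15:25, 16:40–17:45.
Aarav → UTC: 13:10–13:50, 15:00–15:10, 15:45–21:00.
Chen → UTC: 13:00–18:45, 19:25–20:00, 21:50–23:00.
Liang ∩ Jamal: 12:20–13:25, 13:40–14:00, 15:00–15:25.
Liang ∩ Jamal ∩ Aarav: 13:10–13:25, 13:40–13:50, 15:00–15:10.
Liang ∩ Jamal ∩ Aarav ∩ Chen: 13:10–13:25, 13:40–13:50, 15:00–15:10.
Common window lengths: 15, 10, 10 min; longest is 15.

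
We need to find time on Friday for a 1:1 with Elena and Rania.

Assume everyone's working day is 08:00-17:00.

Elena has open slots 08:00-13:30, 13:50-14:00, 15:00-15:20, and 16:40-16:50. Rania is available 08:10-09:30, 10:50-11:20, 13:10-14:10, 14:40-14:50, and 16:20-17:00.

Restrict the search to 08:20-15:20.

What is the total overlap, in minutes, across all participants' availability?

130 minutes

Elena ∩ Rania: 08:10–09:30, 10:50–11:20, 13:10–13:30, 13:50–14:00, 16:40–16:50.
Restricted to 08:20–15:20: 08:20–09:30, 10:50–11:20, 13:10–13:30, 13:50–14:00.
Total common minutes: 70 + 30 + 20 + 10 = 130.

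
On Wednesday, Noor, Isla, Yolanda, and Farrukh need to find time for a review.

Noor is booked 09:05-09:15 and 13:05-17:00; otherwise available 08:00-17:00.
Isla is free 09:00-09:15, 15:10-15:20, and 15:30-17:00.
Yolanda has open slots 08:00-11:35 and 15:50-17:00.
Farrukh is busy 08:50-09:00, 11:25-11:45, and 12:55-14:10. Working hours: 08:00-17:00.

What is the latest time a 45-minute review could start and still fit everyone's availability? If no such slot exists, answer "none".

none

Noor free within 08:00–17:00: 08:00–09:05, 09:15–13:05.
Farrukh free within 08:00–17:00: 08:00–08:50, 09:00–11:25, 11:45–12:55, 14:10–17:00.
Noor ∩ Isla: 09:00–09:05.
Noor ∩ Isla ∩ Yolanda: 09:00–09:05.
Noor ∩ Isla ∩ Yolanda ∩ Farrukh: 09:00–09:05.
Windows ≥ 45 min: (none).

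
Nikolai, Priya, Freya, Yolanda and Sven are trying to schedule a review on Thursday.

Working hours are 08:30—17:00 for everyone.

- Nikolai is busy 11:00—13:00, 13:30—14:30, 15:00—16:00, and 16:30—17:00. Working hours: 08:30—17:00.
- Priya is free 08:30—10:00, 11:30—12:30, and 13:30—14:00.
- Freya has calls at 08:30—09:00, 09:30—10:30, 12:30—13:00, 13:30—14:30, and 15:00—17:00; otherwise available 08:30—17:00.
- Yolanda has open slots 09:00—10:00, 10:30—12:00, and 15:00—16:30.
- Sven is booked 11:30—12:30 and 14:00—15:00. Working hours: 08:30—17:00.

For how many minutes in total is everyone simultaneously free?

30 minutes

Nikolai free within 08:30–17:00: 08:30–11:00, 13:00–13:30, 14:30–15:00, 16:00–16:30.
Freya free within 08:30–17:00: 09:00–09:30, 10:30–12:30, 13:00–13:30, 14:30–15:00.
Sven free within 08:30–17:00: 08:30–11:30, 12:30–14:00, 15:00–17:00.
Nikolai ∩ Priya: 08:30–10:00.
Nikolai ∩ Priya ∩ Freya: 09:00–09:30.
Nikolai ∩ Priya ∩ Freya ∩ Yolanda: 09:00–09:30.
Nikolai ∩ Priya ∩ Freya ∩ Yolanda ∩ Sven: 09:00–09:30.
Total common minutes: 30.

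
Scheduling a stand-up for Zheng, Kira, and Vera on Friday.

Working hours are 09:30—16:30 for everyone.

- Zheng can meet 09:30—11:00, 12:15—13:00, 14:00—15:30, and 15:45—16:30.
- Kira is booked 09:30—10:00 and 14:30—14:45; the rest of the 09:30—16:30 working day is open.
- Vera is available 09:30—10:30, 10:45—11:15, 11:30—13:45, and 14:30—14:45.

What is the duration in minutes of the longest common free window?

Kira free within 09:30–16:30: 10:00–14:30, 14:45–16:30.
Zheng ∩ Kira: 10:00–11:00, 12:15–13:00, 14:00–14:30, 14:45–15:30, 15:45–16:30.
Zheng ∩ Kira ∩ Vera: 10:00–10:30, 10:45–11:00, 12:15–13:00.
Common window lengths: 30, 15, 45 min; longest is 45.

45 minutes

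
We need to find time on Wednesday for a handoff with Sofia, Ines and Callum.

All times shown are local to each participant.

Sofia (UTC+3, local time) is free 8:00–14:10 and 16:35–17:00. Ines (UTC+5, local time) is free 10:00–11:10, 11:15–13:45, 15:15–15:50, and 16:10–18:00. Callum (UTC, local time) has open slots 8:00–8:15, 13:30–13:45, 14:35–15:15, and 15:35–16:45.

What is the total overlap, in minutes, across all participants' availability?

15 minutes

Sofia → UTC: 05:00–11:10, 13:35–14:00.
Ines → UTC: 05:00–06:10, 06:15–08:45, 10:15–10:50, 11:10–13:00.
Callum → UTC: 08:00–08:15, 13:30–13:45, 14:35–15:15, 15:35–16:45.
Sofia ∩ Ines: 05:00–06:10, 06:15–08:45, 10:15–10:50.
Sofia ∩ Ines ∩ Callum: 08:00–08:15.
Total common minutes: 15.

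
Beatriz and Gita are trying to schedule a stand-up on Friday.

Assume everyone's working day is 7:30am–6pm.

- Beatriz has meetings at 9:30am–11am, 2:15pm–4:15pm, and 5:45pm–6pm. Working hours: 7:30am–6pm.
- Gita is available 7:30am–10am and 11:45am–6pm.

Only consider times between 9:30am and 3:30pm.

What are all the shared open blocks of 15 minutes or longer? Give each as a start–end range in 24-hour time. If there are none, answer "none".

11:45–14:15

Beatriz free within 07:30–18:00: 07:30–09:30, 11:00–14:15, 16:15–17:45.
Beatriz ∩ Gita: 07:30–09:30, 11:45–14:15, 16:15–17:45.
Restricted to 09:30–15:30: 11:45–14:15.
Windows ≥ 15 min: 11:45–14:15.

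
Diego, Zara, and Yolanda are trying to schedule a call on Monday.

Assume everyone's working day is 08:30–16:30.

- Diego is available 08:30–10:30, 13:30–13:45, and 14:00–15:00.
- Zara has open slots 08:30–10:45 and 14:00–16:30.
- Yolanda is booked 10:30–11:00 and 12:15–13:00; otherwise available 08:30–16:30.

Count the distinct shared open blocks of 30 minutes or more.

2

Yolanda free within 08:30–16:30: 08:30–10:30, 11:00–12:15, 13:00–16:30.
Diego ∩ Zara: 08:30–10:30, 14:00–15:00.
Diego ∩ Zara ∩ Yolanda: 08:30–10:30, 14:00–15:00.
Windows ≥ 30 min: 08:30–10:30, 14:00–15:00.
That's 2 windows.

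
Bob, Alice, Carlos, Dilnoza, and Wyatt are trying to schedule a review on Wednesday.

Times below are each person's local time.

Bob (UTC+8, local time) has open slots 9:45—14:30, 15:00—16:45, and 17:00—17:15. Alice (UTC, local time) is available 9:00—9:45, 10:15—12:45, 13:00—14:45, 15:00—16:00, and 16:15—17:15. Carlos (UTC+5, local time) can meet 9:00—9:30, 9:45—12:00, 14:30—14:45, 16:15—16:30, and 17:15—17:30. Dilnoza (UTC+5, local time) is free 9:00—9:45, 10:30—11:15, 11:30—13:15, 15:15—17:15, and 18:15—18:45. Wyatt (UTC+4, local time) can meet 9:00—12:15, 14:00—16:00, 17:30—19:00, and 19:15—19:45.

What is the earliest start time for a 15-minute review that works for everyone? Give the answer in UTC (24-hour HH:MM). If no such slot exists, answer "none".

Bob → UTC: 01:45–06:30, 07:00–08:45, 09:00–09:15.
Alice → UTC: 09:00–09:45, 10:15–12:45, 13:00–14:45, 15:00–16:00, 16:15–17:15.
Carlos → UTC: 04:00–04:30, 04:45–07:00, 09:30–09:45, 11:15–11:30, 12:15–12:30.
Dilnoza → UTC: 04:00–04:45, 05:30–06:15, 06:30–08:15, 10:15–12:15, 13:15–13:45.
Wyatt → UTC: 05:00–08:15, 10:00–12:00, 13:30–15:00, 15:15–15:45.
Bob ∩ Alice: 09:00–09:15.
Bob ∩ Alice ∩ Carlos: (none).
Bob ∩ Alice ∩ Carlos ∩ Dilnoza: (none).
Bob ∩ Alice ∩ Carlos ∩ Dilnoza ∩ Wyatt: (none).
Windows ≥ 15 min: (none).

none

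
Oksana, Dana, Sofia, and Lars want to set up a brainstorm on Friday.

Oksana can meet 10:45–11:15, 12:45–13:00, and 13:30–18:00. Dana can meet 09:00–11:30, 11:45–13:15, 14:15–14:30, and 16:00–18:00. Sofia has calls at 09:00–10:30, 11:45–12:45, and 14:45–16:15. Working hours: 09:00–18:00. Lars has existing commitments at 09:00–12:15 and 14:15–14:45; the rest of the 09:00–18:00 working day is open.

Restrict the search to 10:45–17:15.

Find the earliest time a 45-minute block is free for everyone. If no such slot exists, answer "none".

Sofia free within 09:00–18:00: 10:30–11:45, 12:45–14:45, 16:15–18:00.
Lars free within 09:00–18:00: 12:15–14:15, 14:45–18:00.
Oksana ∩ Dana: 10:45–11:15, 12:45–13:00, 14:15–14:30, 16:00–18:00.
Oksana ∩ Dana ∩ Sofia: 10:45–11:15, 12:45–13:00, 14:15–14:30, 16:15–18:00.
Oksana ∩ Dana ∩ Sofia ∩ Lars: 12:45–13:00, 16:15–18:00.
Restricted to 10:45–17:15: 12:45–13:00, 16:15–17:15.
Windows ≥ 45 min: 16:15–17:15.
Earliest such window starts at 16:15.

16:15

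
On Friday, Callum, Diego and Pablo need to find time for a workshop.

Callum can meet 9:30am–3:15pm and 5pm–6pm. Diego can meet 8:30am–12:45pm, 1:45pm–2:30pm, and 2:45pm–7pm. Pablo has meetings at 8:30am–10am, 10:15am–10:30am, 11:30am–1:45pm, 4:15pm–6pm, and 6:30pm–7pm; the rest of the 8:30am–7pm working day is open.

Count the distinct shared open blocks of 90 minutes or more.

0

Pablo free within 08:30–19:00: 10:00–10:15, 10:30–11:30, 13:45–16:15, 18:00–18:30.
Callum ∩ Diego: 09:30–12:45, 13:45–14:30, 14:45–15:15, 17:00–18:00.
Callum ∩ Diego ∩ Pablo: 10:00–10:15, 10:30–11:30, 13:45–14:30, 14:45–15:15.
Windows ≥ 90 min: (none).
That's 0 windows.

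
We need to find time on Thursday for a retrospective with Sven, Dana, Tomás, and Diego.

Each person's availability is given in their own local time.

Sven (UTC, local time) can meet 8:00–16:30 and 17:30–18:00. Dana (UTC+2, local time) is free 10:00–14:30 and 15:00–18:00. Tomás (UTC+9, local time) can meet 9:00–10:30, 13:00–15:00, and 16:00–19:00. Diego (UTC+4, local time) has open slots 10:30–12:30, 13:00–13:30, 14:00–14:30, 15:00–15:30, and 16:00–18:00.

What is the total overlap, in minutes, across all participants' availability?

Sven → UTC: 08:00–16:30, 17:30–18:00.
Dana → UTC: 08:00–12:30, 13:00–16:00.
Tomás → UTC: 00:00–01:30, 04:00–06:00, 07:00–10:00.
Diego → UTC: 06:30–08:30, 09:00–09:30, 10:00–10:30, 11:00–11:30, 12:00–14:00.
Sven ∩ Dana: 08:00–12:30, 13:00–16:00.
Sven ∩ Dana ∩ Tomás: 08:00–10:00.
Sven ∩ Dana ∩ Tomás ∩ Diego: 08:00–08:30, 09:00–09:30.
Total common minutes: 30 + 30 = 60.

60 minutes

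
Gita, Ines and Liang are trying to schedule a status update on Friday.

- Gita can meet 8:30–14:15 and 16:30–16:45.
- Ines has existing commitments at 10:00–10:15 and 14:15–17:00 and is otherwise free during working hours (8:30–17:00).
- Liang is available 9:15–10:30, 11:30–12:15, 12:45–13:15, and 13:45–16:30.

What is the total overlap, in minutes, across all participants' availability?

Ines free within 08:30–17:00: 08:30–10:00, 10:15–14:15.
Gita ∩ Ines: 08:30–10:00, 10:15–14:15.
Gita ∩ Ines ∩ Liang: 09:15–10:00, 10:15–10:30, 11:30–12:15, 12:45–13:15, 13:45–14:15.
Total common minutes: 45 + 15 + 45 + 30 + 30 = 165.

165 minutes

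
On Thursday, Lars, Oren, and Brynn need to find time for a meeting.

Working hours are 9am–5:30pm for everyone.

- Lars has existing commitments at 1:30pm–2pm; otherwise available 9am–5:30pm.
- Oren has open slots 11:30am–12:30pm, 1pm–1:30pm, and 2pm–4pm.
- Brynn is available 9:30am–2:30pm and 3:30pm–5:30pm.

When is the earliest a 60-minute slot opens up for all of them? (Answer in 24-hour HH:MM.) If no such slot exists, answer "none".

11:30

Lars free within 09:00–17:30: 09:00–13:30, 14:00–17:30.
Lars ∩ Oren: 11:30–12:30, 13:00–13:30, 14:00–16:00.
Lars ∩ Oren ∩ Brynn: 11:30–12:30, 13:00–13:30, 14:00–14:30, 15:30–16:00.
Windows ≥ 60 min: 11:30–12:30.
Earliest such window starts at 11:30.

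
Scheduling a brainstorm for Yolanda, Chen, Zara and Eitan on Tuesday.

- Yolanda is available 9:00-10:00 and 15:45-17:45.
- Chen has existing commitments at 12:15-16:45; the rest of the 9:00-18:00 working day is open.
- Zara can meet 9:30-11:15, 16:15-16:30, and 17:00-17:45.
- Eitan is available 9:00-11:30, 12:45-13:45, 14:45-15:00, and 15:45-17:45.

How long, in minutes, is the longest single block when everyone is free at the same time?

45 minutes

Chen free within 09:00–18:00: 09:00–12:15, 16:45–18:00.
Yolanda ∩ Chen: 09:00–10:00, 16:45–17:45.
Yolanda ∩ Chen ∩ Zara: 09:30–10:00, 17:00–17:45.
Yolanda ∩ Chen ∩ Zara ∩ Eitan: 09:30–10:00, 17:00–17:45.
Common window lengths: 30, 45 min; longest is 45.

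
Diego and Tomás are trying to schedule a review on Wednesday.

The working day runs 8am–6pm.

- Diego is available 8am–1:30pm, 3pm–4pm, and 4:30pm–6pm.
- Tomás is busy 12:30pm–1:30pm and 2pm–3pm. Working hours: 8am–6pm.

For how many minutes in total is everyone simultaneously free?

Tomás free within 08:00–18:00: 08:00–12:30, 13:30–14:00, 15:00–18:00.
Diego ∩ Tomás: 08:00–12:30, 15:00–16:00, 16:30–18:00.
Total common minutes: 270 + 60 + 90 = 420.

420 minutes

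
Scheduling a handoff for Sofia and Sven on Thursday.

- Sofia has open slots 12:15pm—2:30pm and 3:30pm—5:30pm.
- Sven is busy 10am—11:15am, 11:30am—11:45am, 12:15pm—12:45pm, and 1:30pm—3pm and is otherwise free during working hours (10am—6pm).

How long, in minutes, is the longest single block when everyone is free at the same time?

120 minutes

Sven free within 10:00–18:00: 11:15–11:30, 11:45–12:15, 12:45–13:30, 15:00–18:00.
Sofia ∩ Sven: 12:45–13:30, 15:30–17:30.
Common window lengths: 45, 120 min; longest is 120.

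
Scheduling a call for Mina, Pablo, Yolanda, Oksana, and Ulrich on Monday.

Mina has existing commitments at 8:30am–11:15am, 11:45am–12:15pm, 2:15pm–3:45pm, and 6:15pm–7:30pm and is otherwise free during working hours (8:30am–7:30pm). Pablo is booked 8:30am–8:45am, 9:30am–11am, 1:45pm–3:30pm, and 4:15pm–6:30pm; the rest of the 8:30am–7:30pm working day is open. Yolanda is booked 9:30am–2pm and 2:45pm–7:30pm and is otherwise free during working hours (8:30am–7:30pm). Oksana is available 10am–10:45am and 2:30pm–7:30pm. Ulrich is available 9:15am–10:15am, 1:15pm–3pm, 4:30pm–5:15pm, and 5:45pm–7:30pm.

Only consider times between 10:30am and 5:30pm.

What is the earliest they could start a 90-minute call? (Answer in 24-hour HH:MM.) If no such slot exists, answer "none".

Mina free within 08:30–19:30: 11:15–11:45, 12:15–14:15, 15:45–18:15.
Pablo free within 08:30–19:30: 08:45–09:30, 11:00–13:45, 15:30–16:15, 18:30–19:30.
Yolanda free within 08:30–19:30: 08:30–09:30, 14:00–14:45.
Mina ∩ Pablo: 11:15–11:45, 12:15–13:45, 15:45–16:15.
Mina ∩ Pablo ∩ Yolanda: (none).
Mina ∩ Pablo ∩ Yolanda ∩ Oksana: (none).
Mina ∩ Pablo ∩ Yolanda ∩ Oksana ∩ Ulrich: (none).
Restricted to 10:30–17:30: (none).
Windows ≥ 90 min: (none).

none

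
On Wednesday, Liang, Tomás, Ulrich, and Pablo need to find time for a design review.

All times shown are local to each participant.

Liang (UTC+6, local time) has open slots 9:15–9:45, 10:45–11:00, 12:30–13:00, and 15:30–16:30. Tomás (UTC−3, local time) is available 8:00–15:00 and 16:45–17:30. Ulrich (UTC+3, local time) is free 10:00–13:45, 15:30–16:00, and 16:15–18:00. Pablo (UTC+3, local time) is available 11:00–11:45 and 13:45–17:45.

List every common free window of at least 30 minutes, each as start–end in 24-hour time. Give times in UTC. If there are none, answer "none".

Liang → UTC: 03:15–03:45, 04:45–05:00, 06:30–07:00, 09:30–10:30.
Tomás → UTC: 11:00–18:00, 19:45–20:30.
Ulrich → UTC: 07:00–10:45, 12:30–13:00, 13:15–15:00.
Pablo → UTC: 08:00–08:45, 10:45–14:45.
Liang ∩ Tomás: (none).
Liang ∩ Tomás ∩ Ulrich: (none).
Liang ∩ Tomás ∩ Ulrich ∩ Pablo: (none).
Windows ≥ 30 min: (none).

none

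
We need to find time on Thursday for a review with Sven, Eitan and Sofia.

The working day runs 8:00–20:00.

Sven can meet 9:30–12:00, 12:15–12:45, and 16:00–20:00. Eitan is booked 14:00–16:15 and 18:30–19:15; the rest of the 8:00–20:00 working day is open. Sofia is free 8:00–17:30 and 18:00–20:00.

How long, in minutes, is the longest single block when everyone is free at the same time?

Eitan free within 08:00–20:00: 08:00–14:00, 16:15–18:30, 19:15–20:00.
Sven ∩ Eitan: 09:30–12:00, 12:15–12:45, 16:15–18:30, 19:15–20:00.
Sven ∩ Eitan ∩ Sofia: 09:30–12:00, 12:15–12:45, 16:15–17:30, 18:00–18:30, 19:15–20:00.
Common window lengths: 150, 30, 75, 30, 45 min; longest is 150.

150 minutes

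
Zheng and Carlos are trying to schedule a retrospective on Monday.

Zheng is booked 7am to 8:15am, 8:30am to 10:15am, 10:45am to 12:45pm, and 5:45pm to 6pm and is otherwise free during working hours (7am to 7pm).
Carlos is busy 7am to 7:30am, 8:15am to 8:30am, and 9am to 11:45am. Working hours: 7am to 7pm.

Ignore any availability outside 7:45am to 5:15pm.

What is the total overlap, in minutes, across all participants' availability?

Zheng free within 07:00–19:00: 08:15–08:30, 10:15–10:45, 12:45–17:45, 18:00–19:00.
Carlos free within 07:00–19:00: 07:30–08:15, 08:30–09:00, 11:45–19:00.
Zheng ∩ Carlos: 12:45–17:45, 18:00–19:00.
Restricted to 07:45–17:15: 12:45–17:15.
Total common minutes: 270.

270 minutes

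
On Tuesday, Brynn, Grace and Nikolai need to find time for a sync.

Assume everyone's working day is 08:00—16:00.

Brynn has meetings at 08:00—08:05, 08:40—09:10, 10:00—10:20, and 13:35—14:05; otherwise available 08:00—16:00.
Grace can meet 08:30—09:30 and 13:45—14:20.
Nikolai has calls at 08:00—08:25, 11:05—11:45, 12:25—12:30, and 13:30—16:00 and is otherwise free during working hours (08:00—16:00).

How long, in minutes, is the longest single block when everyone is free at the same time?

20 minutes

Brynn free within 08:00–16:00: 08:05–08:40, 09:10–10:00, 10:20–13:35, 14:05–16:00.
Nikolai free within 08:00–16:00: 08:25–11:05, 11:45–12:25, 12:30–13:30.
Brynn ∩ Grace: 08:30–08:40, 09:10–09:30, 14:05–14:20.
Brynn ∩ Grace ∩ Nikolai: 08:30–08:40, 09:10–09:30.
Common window lengths: 10, 20 min; longest is 20.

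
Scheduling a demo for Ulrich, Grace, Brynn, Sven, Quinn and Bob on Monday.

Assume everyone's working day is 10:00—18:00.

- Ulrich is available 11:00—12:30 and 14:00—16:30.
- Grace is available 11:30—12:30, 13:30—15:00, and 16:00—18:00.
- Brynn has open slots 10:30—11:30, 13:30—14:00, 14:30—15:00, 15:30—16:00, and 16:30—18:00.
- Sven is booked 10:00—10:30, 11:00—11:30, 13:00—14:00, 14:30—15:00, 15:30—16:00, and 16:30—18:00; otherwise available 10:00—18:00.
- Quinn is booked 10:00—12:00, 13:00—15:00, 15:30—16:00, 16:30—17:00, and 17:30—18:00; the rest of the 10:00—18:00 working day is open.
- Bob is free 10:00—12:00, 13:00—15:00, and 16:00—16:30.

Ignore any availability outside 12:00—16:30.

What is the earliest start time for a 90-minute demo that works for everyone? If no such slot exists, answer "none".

none

Sven free within 10:00–18:00: 10:30–11:00, 11:30–13:00, 14:00–14:30, 15:00–15:30, 16:00–16:30.
Quinn free within 10:00–18:00: 12:00–13:00, 15:00–15:30, 16:00–16:30, 17:00–17:30.
Ulrich ∩ Grace: 11:30–12:30, 14:00–15:00, 16:00–16:30.
Ulrich ∩ Grace ∩ Brynn: 14:30–15:00.
Ulrich ∩ Grace ∩ Brynn ∩ Sven: (none).
Ulrich ∩ Grace ∩ Brynn ∩ Sven ∩ Quinn: (none).
Ulrich ∩ Grace ∩ Brynn ∩ Sven ∩ Quinn ∩ Bob: (none).
Restricted to 12:00–16:30: (none).
Windows ≥ 90 min: (none).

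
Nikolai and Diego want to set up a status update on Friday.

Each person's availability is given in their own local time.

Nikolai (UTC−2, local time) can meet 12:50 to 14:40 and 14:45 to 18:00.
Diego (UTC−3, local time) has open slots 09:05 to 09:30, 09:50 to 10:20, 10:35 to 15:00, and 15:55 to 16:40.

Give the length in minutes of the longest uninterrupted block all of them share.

110 minutes

Nikolai → UTC: 14:50–16:40, 16:45–20:00.
Diego → UTC: 12:05–12:30, 12:50–13:20, 13:35–18:00, 18:55–19:40.
Nikolai ∩ Diego: 14:50–16:40, 16:45–18:00, 18:55–19:40.
Common window lengths: 110, 75, 45 min; longest is 110.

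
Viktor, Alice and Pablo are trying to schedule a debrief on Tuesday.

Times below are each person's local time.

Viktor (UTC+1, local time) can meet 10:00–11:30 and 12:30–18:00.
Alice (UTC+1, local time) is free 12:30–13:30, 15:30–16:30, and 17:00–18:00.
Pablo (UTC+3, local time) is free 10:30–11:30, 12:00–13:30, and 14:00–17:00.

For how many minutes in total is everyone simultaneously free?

Viktor → UTC: 09:00–10:30, 11:30–17:00.
Alice → UTC: 11:30–12:30, 14:30–15:30, 16:00–17:00.
Pablo → UTC: 07:30–08:30, 09:00–10:30, 11:00–14:00.
Viktor ∩ Alice: 11:30–12:30, 14:30–15:30, 16:00–17:00.
Viktor ∩ Alice ∩ Pablo: 11:30–12:30.
Total common minutes: 60.

60 minutes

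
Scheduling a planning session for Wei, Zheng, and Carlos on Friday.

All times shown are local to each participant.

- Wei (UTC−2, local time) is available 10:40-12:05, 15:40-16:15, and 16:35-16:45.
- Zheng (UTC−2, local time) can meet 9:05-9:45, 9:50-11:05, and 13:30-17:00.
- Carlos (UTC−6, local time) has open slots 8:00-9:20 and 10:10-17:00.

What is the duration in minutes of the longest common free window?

Wei → UTC: 12:40–14:05, 17:40–18:15, 18:35–18:45.
Zheng → UTC: 11:05–11:45, 11:50–13:05, 15:30–19:00.
Carlos → UTC: 14:00–15:20, 16:10–23:00.
Wei ∩ Zheng: 12:40–13:05, 17:40–18:15, 18:35–18:45.
Wei ∩ Zheng ∩ Carlos: 17:40–18:15, 18:35–18:45.
Common window lengths: 35, 10 min; longest is 35.

35 minutes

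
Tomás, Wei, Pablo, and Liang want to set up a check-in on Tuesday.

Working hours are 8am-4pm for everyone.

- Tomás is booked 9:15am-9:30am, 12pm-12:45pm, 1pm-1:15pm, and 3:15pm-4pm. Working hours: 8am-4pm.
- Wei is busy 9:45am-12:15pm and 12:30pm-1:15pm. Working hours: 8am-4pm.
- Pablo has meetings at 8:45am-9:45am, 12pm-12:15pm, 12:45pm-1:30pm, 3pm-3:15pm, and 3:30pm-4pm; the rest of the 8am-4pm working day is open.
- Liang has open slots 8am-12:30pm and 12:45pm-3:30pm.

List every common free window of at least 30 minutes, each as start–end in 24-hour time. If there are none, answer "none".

08:00–08:45, 13:30–15:00

Tomás free within 08:00–16:00: 08:00–09:15, 09:30–12:00, 12:45–13:00, 13:15–15:15.
Wei free within 08:00–16:00: 08:00–09:45, 12:15–12:30, 13:15–16:00.
Pablo free within 08:00–16:00: 08:00–08:45, 09:45–12:00, 12:15–12:45, 13:30–15:00, 15:15–15:30.
Tomás ∩ Wei: 08:00–09:15, 09:30–09:45, 13:15–15:15.
Tomás ∩ Wei ∩ Pablo: 08:00–08:45, 13:30–15:00.
Tomás ∩ Wei ∩ Pablo ∩ Liang: 08:00–08:45, 13:30–15:00.
Windows ≥ 30 min: 08:00–08:45, 13:30–15:00.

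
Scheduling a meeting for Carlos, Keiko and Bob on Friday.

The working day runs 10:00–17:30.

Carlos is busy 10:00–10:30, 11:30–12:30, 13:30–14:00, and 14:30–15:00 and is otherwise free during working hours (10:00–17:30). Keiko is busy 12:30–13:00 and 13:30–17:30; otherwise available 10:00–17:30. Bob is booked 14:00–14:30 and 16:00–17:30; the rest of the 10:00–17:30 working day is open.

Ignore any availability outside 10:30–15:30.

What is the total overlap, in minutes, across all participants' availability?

90 minutes

Carlos free within 10:00–17:30: 10:30–11:30, 12:30–13:30, 14:00–14:30, 15:00–17:30.
Keiko free within 10:00–17:30: 10:00–12:30, 13:00–13:30.
Bob free within 10:00–17:30: 10:00–14:00, 14:30–16:00.
Carlos ∩ Keiko: 10:30–11:30, 13:00–13:30.
Carlos ∩ Keiko ∩ Bob: 10:30–11:30, 13:00–13:30.
Restricted to 10:30–15:30: 10:30–11:30, 13:00–13:30.
Total common minutes: 60 + 30 = 90.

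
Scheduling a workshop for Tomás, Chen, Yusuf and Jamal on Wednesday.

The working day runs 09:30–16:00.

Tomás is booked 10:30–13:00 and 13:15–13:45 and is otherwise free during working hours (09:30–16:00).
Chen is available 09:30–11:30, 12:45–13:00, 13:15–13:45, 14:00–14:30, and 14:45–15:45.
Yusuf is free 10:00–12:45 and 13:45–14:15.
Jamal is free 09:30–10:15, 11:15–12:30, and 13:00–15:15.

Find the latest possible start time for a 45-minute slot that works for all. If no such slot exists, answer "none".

none

Tomás free within 09:30–16:00: 09:30–10:30, 13:00–13:15, 13:45–16:00.
Tomás ∩ Chen: 09:30–10:30, 14:00–14:30, 14:45–15:45.
Tomás ∩ Chen ∩ Yusuf: 10:00–10:30, 14:00–14:15.
Tomás ∩ Chen ∩ Yusuf ∩ Jamal: 10:00–10:15, 14:00–14:15.
Windows ≥ 45 min: (none).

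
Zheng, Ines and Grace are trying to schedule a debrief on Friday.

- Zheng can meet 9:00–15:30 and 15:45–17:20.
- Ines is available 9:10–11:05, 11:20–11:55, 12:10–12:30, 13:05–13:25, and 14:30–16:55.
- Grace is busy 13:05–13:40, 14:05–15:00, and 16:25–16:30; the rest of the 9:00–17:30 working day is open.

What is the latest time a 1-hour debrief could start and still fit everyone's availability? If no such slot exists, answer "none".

10:05

Grace free within 09:00–17:30: 09:00–13:05, 13:40–14:05, 15:00–16:25, 16:30–17:30.
Zheng ∩ Ines: 09:10–11:05, 11:20–11:55, 12:10–12:30, 13:05–13:25, 14:30–15:30, 15:45–16:55.
Zheng ∩ Ines ∩ Grace: 09:10–11:05, 11:20–11:55, 12:10–12:30, 15:00–15:30, 15:45–16:25, 16:30–16:55.
Windows ≥ 60 min: 09:10–11:05.
Latest start in the last window 09:10–11:05 is 11:05 − 60 min = 10:05.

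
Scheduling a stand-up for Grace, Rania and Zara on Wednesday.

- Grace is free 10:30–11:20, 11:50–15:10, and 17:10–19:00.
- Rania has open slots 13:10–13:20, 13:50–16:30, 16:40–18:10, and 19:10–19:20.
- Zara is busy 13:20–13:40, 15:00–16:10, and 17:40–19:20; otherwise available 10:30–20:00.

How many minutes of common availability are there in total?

110 minutes

Zara free within 10:30–20:00: 10:30–13:20, 13:40–15:00, 16:10–17:40, 19:20–20:00.
Grace ∩ Rania: 13:10–13:20, 13:50–15:10, 17:10–18:10.
Grace ∩ Rania ∩ Zara: 13:10–13:20, 13:50–15:00, 17:10–17:40.
Total common minutes: 10 + 70 + 30 = 110.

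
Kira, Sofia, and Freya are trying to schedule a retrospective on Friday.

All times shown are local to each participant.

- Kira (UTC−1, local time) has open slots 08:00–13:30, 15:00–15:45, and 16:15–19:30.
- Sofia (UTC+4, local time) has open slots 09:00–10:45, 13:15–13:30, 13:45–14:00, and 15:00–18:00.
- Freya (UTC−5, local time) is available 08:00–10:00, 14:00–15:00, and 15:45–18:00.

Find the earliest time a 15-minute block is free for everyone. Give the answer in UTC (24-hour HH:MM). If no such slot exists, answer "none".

13:00

Kira → UTC: 09:00–14:30, 16:00–16:45, 17:15–20:30.
Sofia → UTC: 05:00–06:45, 09:15–09:30, 09:45–10:00, 11:00–14:00.
Freya → UTC: 13:00–15:00, 19:00–20:00, 20:45–23:00.
Kira ∩ Sofia: 09:15–09:30, 09:45–10:00, 11:00–14:00.
Kira ∩ Sofia ∩ Freya: 13:00–14:00.
Windows ≥ 15 min: 13:00–14:00.
Earliest such window starts at 13:00.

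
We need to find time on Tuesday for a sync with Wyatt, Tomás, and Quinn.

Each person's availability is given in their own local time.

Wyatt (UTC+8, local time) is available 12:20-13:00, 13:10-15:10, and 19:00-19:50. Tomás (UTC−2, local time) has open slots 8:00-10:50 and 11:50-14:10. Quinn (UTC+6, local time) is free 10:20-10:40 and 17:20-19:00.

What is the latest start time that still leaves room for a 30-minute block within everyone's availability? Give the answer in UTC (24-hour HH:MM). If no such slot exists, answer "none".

11:20

Wyatt → UTC: 04:20–05:00, 05:10–07:10, 11:00–11:50.
Tomás → UTC: 10:00–12:50, 13:50–16:10.
Quinn → UTC: 04:20–04:40, 11:20–13:00.
Wyatt ∩ Tomás: 11:00–11:50.
Wyatt ∩ Tomás ∩ Quinn: 11:20–11:50.
Windows ≥ 30 min: 11:20–11:50.
Latest start in the last window 11:20–11:50 is 11:50 − 30 min = 11:20.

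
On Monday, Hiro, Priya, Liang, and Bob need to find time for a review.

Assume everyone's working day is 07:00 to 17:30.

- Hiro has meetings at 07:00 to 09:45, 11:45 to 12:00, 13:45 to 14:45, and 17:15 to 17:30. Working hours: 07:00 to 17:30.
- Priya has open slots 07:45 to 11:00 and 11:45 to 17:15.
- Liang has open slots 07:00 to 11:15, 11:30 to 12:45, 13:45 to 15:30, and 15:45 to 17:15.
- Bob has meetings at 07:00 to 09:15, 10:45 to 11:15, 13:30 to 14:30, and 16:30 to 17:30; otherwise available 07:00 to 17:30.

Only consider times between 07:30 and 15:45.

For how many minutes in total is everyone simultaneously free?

Hiro free within 07:00–17:30: 09:45–11:45, 12:00–13:45, 14:45–17:15.
Bob free within 07:00–17:30: 09:15–10:45, 11:15–13:30, 14:30–16:30.
Hiro ∩ Priya: 09:45–11:00, 12:00–13:45, 14:45–17:15.
Hiro ∩ Priya ∩ Liang: 09:45–11:00, 12:00–12:45, 14:45–15:30, 15:45–17:15.
Hiro ∩ Priya ∩ Liang ∩ Bob: 09:45–10:45, 12:00–12:45, 14:45–15:30, 15:45–16:30.
Restricted to 07:30–15:45: 09:45–10:45, 12:00–12:45, 14:45–15:30.
Total common minutes: 60 + 45 + 45 = 150.

150 minutes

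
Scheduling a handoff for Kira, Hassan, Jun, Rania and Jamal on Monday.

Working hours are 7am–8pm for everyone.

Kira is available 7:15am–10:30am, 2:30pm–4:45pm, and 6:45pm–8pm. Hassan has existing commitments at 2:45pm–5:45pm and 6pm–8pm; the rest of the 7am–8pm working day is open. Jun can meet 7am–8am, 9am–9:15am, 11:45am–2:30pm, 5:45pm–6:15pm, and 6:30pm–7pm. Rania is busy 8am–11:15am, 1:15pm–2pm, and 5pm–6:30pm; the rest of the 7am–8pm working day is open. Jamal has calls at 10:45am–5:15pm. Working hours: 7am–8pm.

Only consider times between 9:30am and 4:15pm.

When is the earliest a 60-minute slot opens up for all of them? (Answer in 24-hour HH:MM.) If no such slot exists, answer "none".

none

Hassan free within 07:00–20:00: 07:00–14:45, 17:45–18:00.
Rania free within 07:00–20:00: 07:00–08:00, 11:15–13:15, 14:00–17:00, 18:30–20:00.
Jamal free within 07:00–20:00: 07:00–10:45, 17:15–20:00.
Kira ∩ Hassan: 07:15–10:30, 14:30–14:45.
Kira ∩ Hassan ∩ Jun: 07:15–08:00, 09:00–09:15.
Kira ∩ Hassan ∩ Jun ∩ Rania: 07:15–08:00.
Kira ∩ Hassan ∩ Jun ∩ Rania ∩ Jamal: 07:15–08:00.
Restricted to 09:30–16:15: (none).
Windows ≥ 60 min: (none).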